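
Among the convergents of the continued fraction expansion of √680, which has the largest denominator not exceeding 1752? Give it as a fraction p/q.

√680 = [26; 13, 52, …] (period length 2).
Convergents:
  p_0/q_0 = 26/1
  p_1/q_1 = 339/13
  p_2/q_2 = 17654/677
  p_3/q_3 = 229841/8814
q_2 = 677 ≤ 1752 < 8814 = q_3, so the answer is 17654/677.

17654/677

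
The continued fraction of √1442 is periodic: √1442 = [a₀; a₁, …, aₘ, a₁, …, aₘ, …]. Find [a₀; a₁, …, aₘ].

a₀ = ⌊√1442⌋ = 37.

[37; 1, 36, 1, 74]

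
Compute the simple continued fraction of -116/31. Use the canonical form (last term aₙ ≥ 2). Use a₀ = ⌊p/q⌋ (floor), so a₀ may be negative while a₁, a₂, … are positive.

[-4; 3, 1, 7]

-116 = -4×31 + 8
31 = 3×8 + 7
8 = 1×7 + 1
7 = 7×1 + 0  (stop)
So -116/31 = [-4; 3, 1, 7].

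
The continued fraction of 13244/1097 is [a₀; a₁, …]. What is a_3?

2

13244 = 12·1097 + 80   →  a_0 = 12
1097 = 13·80 + 57   →  a_1 = 13
80 = 1·57 + 23   →  a_2 = 1
57 = 2·23 + 11   →  a_3 = 2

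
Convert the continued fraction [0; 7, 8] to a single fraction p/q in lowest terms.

Fold from the inside: start with 8/1.
  7 + 1/8 = 57/8
  0 + 8/57 = 8/57

8/57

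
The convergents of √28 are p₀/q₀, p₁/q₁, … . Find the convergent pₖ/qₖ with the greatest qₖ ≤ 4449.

√28 = [5; 3, 2, 3, 10, …] (period length 4).
Convergents:
  p_0/q_0 = 5/1
  p_1/q_1 = 16/3
  p_2/q_2 = 37/7
  p_3/q_3 = 127/24
  p_4/q_4 = 1307/247
  p_5/q_5 = 4048/765
  p_6/q_6 = 9403/1777
  p_7/q_7 = 32257/6096
q_6 = 1777 ≤ 4449 < 6096 = q_7, so the answer is 9403/1777.

9403/1777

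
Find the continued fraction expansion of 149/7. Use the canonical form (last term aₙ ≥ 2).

149 = 21·7 + 2
7 = 3·2 + 1
2 = 2·1 + 0  (stop)
So 149/7 = [21; 3, 2].

[21; 3, 2]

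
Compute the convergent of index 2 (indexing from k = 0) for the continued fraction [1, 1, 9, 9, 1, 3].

19/10

Using pₖ = aₖpₖ₋₁ + pₖ₋₂, qₖ = aₖqₖ₋₁ + qₖ₋₂ (with p₋₁=1, p₋₂=0, q₋₁=0, q₋₂=1):
  k=0: a=1, p=1, q=1
  k=1: a=1, p=2, q=1
  k=2: a=9, p=19, q=10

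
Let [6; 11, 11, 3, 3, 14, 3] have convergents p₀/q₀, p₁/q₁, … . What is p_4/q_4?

Using pₖ = aₖpₖ₋₁ + pₖ₋₂, qₖ = aₖqₖ₋₁ + qₖ₋₂ (with p₋₁=1, p₋₂=0, q₋₁=0, q₋₂=1):
  k=0: a=6, p=6, q=1
  k=1: a=11, p=67, q=11
  k=2: a=11, p=743, q=122
  k=3: a=3, p=2296, q=377
  k=4: a=3, p=7631, q=1253

7631/1253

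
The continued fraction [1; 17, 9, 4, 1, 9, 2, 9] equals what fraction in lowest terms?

162670/153687

Fold from the inside: start with 9/1.
  2 + 1/9 = 19/9
  9 + 9/19 = 180/19
  1 + 19/180 = 199/180
  4 + 180/199 = 976/199
  9 + 199/976 = 8983/976
  17 + 976/8983 = 153687/8983
  1 + 8983/153687 = 162670/153687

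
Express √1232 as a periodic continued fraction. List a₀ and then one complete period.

[35; 10, 70]

a₀ = ⌊√1232⌋ = 35.
With m₀=0, d₀=1 and mₖ₊₁ = dₖaₖ − mₖ, dₖ₊₁ = (n − mₖ₊₁²)/dₖ, aₖ₊₁ = ⌊(a₀+mₖ₊₁)/dₖ₊₁⌋:
  k=1: m=35, d=7, a=10
  k=2: m=35, d=1, a=70
d=1 and a=2a₀=70 at k=2, so the next step gives (m, d) = (35, 7) again — its k=1 value — and the period has length 2.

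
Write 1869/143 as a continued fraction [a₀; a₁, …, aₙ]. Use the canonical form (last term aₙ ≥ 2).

[13; 14, 3, 3]

1869 = 13*143 + 10
143 = 14*10 + 3
10 = 3*3 + 1
3 = 3*1 + 0  (stop)
So 1869/143 = [13; 14, 3, 3].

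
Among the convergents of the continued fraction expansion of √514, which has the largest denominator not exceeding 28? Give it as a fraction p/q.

√514 = [22; 1, 2, 22, 2, 1, 44, …] (period length 6).
Convergents:
  p_0/q_0 = 22/1
  p_1/q_1 = 23/1
  p_2/q_2 = 68/3
  p_3/q_3 = 1519/67
q_2 = 3 ≤ 28 < 67 = q_3, so the answer is 68/3.

68/3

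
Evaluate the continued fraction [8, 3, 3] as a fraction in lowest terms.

83/10

Using pₖ = aₖpₖ₋₁ + pₖ₋₂ and qₖ = aₖqₖ₋₁ + qₖ₋₂:
  k=0: a=8, p=8, q=1
  k=1: a=3, p=25, q=3
  k=2: a=3, p=83, q=10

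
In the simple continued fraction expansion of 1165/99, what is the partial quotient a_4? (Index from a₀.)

3

1165 = 11·99 + 76   →  a_0 = 11
99 = 1·76 + 23   →  a_1 = 1
76 = 3·23 + 7   →  a_2 = 3
23 = 3·7 + 2   →  a_3 = 3
7 = 3·2 + 1   →  a_4 = 3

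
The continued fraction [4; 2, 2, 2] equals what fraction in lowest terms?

53/12

Fold from the inside: start with 2/1.
  2 + 1/2 = 5/2
  2 + 2/5 = 12/5
  4 + 5/12 = 53/12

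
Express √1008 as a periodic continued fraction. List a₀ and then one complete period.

[31; 1, 2, 1, 62]

a₀ = ⌊√1008⌋ = 31.
With m₀=0, d₀=1 and mₖ₊₁ = dₖaₖ − mₖ, dₖ₊₁ = (n − mₖ₊₁²)/dₖ, aₖ₊₁ = ⌊(a₀+mₖ₊₁)/dₖ₊₁⌋:
  k=1: m=31, d=47, a=1
  k=2: m=16, d=16, a=2
  k=3: m=16, d=47, a=1
  k=4: m=31, d=1, a=62
d=1 and a=2a₀=62 at k=4, so the next step gives (m, d) = (31, 47) again — its k=1 value — and the period has length 4.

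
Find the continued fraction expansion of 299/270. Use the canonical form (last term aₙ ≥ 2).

299 = 1*270 + 29
270 = 9*29 + 9
29 = 3*9 + 2
9 = 4*2 + 1
2 = 2*1 + 0  (stop)
So 299/270 = [1; 9, 3, 4, 2].

[1; 9, 3, 4, 2]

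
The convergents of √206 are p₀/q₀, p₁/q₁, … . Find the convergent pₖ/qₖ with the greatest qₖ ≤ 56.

244/17

√206 = [14; 2, 1, 5, 14, 5, 1, 2, 28, …] (period length 8).
Convergents:
  p_0/q_0 = 14/1
  p_1/q_1 = 29/2
  p_2/q_2 = 43/3
  p_3/q_3 = 244/17
  p_4/q_4 = 3459/241
q_3 = 17 ≤ 56 < 241 = q_4, so the answer is 244/17.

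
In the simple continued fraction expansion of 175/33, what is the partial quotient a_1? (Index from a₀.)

175 = 5·33 + 10   →  a_0 = 5
33 = 3·10 + 3   →  a_1 = 3

3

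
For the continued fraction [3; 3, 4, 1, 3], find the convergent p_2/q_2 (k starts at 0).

43/13

Using pₖ = aₖpₖ₋₁ + pₖ₋₂, qₖ = aₖqₖ₋₁ + qₖ₋₂ (with p₋₁=1, p₋₂=0, q₋₁=0, q₋₂=1):
  k=0: a=3, p=3, q=1
  k=1: a=3, p=10, q=3
  k=2: a=4, p=43, q=13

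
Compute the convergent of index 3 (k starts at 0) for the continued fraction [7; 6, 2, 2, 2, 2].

229/32

Using pₖ = aₖpₖ₋₁ + pₖ₋₂, qₖ = aₖqₖ₋₁ + qₖ₋₂ (with p₋₁=1, p₋₂=0, q₋₁=0, q₋₂=1):
  k=0: a=7, p=7, q=1
  k=1: a=6, p=43, q=6
  k=2: a=2, p=93, q=13
  k=3: a=2, p=229, q=32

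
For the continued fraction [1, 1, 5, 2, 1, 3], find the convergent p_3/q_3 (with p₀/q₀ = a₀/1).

24/13

Using pₖ = aₖpₖ₋₁ + pₖ₋₂, qₖ = aₖqₖ₋₁ + qₖ₋₂ (with p₋₁=1, p₋₂=0, q₋₁=0, q₋₂=1):
  k=0: a=1, p=1, q=1
  k=1: a=1, p=2, q=1
  k=2: a=5, p=11, q=6
  k=3: a=2, p=24, q=13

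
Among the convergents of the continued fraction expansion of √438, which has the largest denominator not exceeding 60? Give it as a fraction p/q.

293/14

√438 = [20; 1, 12, 1, 40, …] (period length 4).
Convergents:
  p_0/q_0 = 20/1
  p_1/q_1 = 21/1
  p_2/q_2 = 272/13
  p_3/q_3 = 293/14
  p_4/q_4 = 11992/573
q_3 = 14 ≤ 60 < 573 = q_4, so the answer is 293/14.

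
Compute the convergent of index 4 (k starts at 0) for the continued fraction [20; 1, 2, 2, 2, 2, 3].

352/17

Using pₖ = aₖpₖ₋₁ + pₖ₋₂, qₖ = aₖqₖ₋₁ + qₖ₋₂ (with p₋₁=1, p₋₂=0, q₋₁=0, q₋₂=1):
  k=0: a=20, p=20, q=1
  k=1: a=1, p=21, q=1
  k=2: a=2, p=62, q=3
  k=3: a=2, p=145, q=7
  k=4: a=2, p=352, q=17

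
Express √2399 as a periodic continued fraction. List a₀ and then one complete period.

[48; 1, 47, 1, 96]

a₀ = ⌊√2399⌋ = 48.
With m₀=0, d₀=1 and mₖ₊₁ = dₖaₖ − mₖ, dₖ₊₁ = (n − mₖ₊₁²)/dₖ, aₖ₊₁ = ⌊(a₀+mₖ₊₁)/dₖ₊₁⌋:
  k=1: m=48, d=95, a=1
  k=2: m=47, d=2, a=47
  k=3: m=47, d=95, a=1
  k=4: m=48, d=1, a=96
d=1 and a=2a₀=96 at k=4, so the next step gives (m, d) = (48, 95) again — its k=1 value — and the period has length 4.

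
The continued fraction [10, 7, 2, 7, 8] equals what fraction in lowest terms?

Using pₖ = aₖpₖ₋₁ + pₖ₋₂ and qₖ = aₖqₖ₋₁ + qₖ₋₂:
  k=0: a=10, p=10, q=1
  k=1: a=7, p=71, q=7
  k=2: a=2, p=152, q=15
  k=3: a=7, p=1135, q=112
  k=4: a=8, p=9232, q=911

9232/911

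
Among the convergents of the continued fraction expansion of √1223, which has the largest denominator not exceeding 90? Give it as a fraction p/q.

1224/35

√1223 = [34; 1, 33, 1, 68, …] (period length 4).
Convergents:
  p_0/q_0 = 34/1
  p_1/q_1 = 35/1
  p_2/q_2 = 1189/34
  p_3/q_3 = 1224/35
  p_4/q_4 = 84421/2414
q_3 = 35 ≤ 90 < 2414 = q_4, so the answer is 1224/35.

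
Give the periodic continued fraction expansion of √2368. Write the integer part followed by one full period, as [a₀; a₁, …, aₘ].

a₀ = ⌊√2368⌋ = 48.
With m₀=0, d₀=1 and mₖ₊₁ = dₖaₖ − mₖ, dₖ₊₁ = (n − mₖ₊₁²)/dₖ, aₖ₊₁ = ⌊(a₀+mₖ₊₁)/dₖ₊₁⌋:
  k=1: m=48, d=64, a=1
  k=2: m=16, d=33, a=1
  k=3: m=17, d=63, a=1
  k=4: m=46, d=4, a=23
  k=5: m=46, d=63, a=1
  k=6: m=17, d=33, a=1
  k=7: m=16, d=64, a=1
  k=8: m=48, d=1, a=96
d=1 and a=2a₀=96 at k=8, so the next step gives (m, d) = (48, 64) again — its k=1 value — and the period has length 8.

[48; 1, 1, 1, 23, 1, 1, 1, 96]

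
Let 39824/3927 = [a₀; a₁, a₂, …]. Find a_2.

39824 = 10·3927 + 554   →  a_0 = 10
3927 = 7·554 + 49   →  a_1 = 7
554 = 11·49 + 15   →  a_2 = 11

11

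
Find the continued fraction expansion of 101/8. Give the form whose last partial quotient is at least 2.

[12; 1, 1, 1, 2]

101 = 12·8 + 5
8 = 1·5 + 3
5 = 1·3 + 2
3 = 1·2 + 1
2 = 2·1 + 0  (stop)
So 101/8 = [12; 1, 1, 1, 2].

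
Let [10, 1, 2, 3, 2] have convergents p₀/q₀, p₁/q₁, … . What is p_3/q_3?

107/10

Using pₖ = aₖpₖ₋₁ + pₖ₋₂, qₖ = aₖqₖ₋₁ + qₖ₋₂ (with p₋₁=1, p₋₂=0, q₋₁=0, q₋₂=1):
  k=0: a=10, p=10, q=1
  k=1: a=1, p=11, q=1
  k=2: a=2, p=32, q=3
  k=3: a=3, p=107, q=10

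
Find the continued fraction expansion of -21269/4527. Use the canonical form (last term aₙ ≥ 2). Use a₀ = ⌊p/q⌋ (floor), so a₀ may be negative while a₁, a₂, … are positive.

[-5; 3, 3, 5, 2, 3, 11]

-21269 = -5·4527 + 1366
4527 = 3·1366 + 429
1366 = 3·429 + 79
429 = 5·79 + 34
79 = 2·34 + 11
34 = 3·11 + 1
11 = 11·1 + 0  (stop)
So -21269/4527 = [-5; 3, 3, 5, 2, 3, 11].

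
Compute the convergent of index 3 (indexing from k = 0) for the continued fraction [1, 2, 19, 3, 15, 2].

177/119

Using pₖ = aₖpₖ₋₁ + pₖ₋₂, qₖ = aₖqₖ₋₁ + qₖ₋₂ (with p₋₁=1, p₋₂=0, q₋₁=0, q₋₂=1):
  k=0: a=1, p=1, q=1
  k=1: a=2, p=3, q=2
  k=2: a=19, p=58, q=39
  k=3: a=3, p=177, q=119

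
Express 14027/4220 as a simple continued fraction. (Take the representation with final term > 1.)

14027 = 3×4220 + 1367
4220 = 3×1367 + 119
1367 = 11×119 + 58
119 = 2×58 + 3
58 = 19×3 + 1
3 = 3×1 + 0  (stop)
So 14027/4220 = [3; 3, 11, 2, 19, 3].

[3; 3, 11, 2, 19, 3]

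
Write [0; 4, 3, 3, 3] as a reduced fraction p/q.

Using pₖ = aₖpₖ₋₁ + pₖ₋₂ and qₖ = aₖqₖ₋₁ + qₖ₋₂:
  k=0: a=0, p=0, q=1
  k=1: a=4, p=1, q=4
  k=2: a=3, p=3, q=13
  k=3: a=3, p=10, q=43
  k=4: a=3, p=33, q=142

33/142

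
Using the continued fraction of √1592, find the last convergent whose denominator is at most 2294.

√1592 = [39; 1, 8, 1, 78, …] (period length 4).
Convergents:
  p_0/q_0 = 39/1
  p_1/q_1 = 40/1
  p_2/q_2 = 359/9
  p_3/q_3 = 399/10
  p_4/q_4 = 31481/789
  p_5/q_5 = 31880/799
  p_6/q_6 = 286521/7181
q_5 = 799 ≤ 2294 < 7181 = q_6, so the answer is 31880/799.

31880/799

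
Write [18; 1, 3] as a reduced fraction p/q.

75/4

Using pₖ = aₖpₖ₋₁ + pₖ₋₂ and qₖ = aₖqₖ₋₁ + qₖ₋₂:
  k=0: a=18, p=18, q=1
  k=1: a=1, p=19, q=1
  k=2: a=3, p=75, q=4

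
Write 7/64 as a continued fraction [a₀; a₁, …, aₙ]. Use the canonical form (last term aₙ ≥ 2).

[0; 9, 7]

7 = 0×64 + 7
64 = 9×7 + 1
7 = 7×1 + 0  (stop)
So 7/64 = [0; 9, 7].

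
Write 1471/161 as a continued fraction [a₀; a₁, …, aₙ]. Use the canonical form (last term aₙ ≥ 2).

1471 = 9×161 + 22
161 = 7×22 + 7
22 = 3×7 + 1
7 = 7×1 + 0  (stop)
So 1471/161 = [9; 7, 3, 7].

[9; 7, 3, 7]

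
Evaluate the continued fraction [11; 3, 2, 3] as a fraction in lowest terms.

271/24

Using pₖ = aₖpₖ₋₁ + pₖ₋₂ and qₖ = aₖqₖ₋₁ + qₖ₋₂:
  k=0: a=11, p=11, q=1
  k=1: a=3, p=34, q=3
  k=2: a=2, p=79, q=7
  k=3: a=3, p=271, q=24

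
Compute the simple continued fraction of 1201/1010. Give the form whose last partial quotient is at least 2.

[1; 5, 3, 2, 8, 1, 2]

1201 = 1·1010 + 191
1010 = 5·191 + 55
191 = 3·55 + 26
55 = 2·26 + 3
26 = 8·3 + 2
3 = 1·2 + 1
2 = 2·1 + 0  (stop)
So 1201/1010 = [1; 5, 3, 2, 8, 1, 2].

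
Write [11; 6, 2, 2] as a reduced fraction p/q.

Fold from the inside: start with 2/1.
  2 + 1/2 = 5/2
  6 + 2/5 = 32/5
  11 + 5/32 = 357/32

357/32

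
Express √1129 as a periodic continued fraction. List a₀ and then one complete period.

a₀ = ⌊√1129⌋ = 33.
With m₀=0, d₀=1 and mₖ₊₁ = dₖaₖ − mₖ, dₖ₊₁ = (n − mₖ₊₁²)/dₖ, aₖ₊₁ = ⌊(a₀+mₖ₊₁)/dₖ₊₁⌋:
  k=1: m=33, d=40, a=1
  k=2: m=7, d=27, a=1
  k=3: m=20, d=27, a=1
  k=4: m=7, d=40, a=1
  k=5: m=33, d=1, a=66
d=1 and a=2a₀=66 at k=5, so the next step gives (m, d) = (33, 40) again — its k=1 value — and the period has length 5.

[33; 1, 1, 1, 1, 66]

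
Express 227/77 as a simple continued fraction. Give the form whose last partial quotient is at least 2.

[2; 1, 18, 4]

227 = 2·77 + 73
77 = 1·73 + 4
73 = 18·4 + 1
4 = 4·1 + 0  (stop)
So 227/77 = [2; 1, 18, 4].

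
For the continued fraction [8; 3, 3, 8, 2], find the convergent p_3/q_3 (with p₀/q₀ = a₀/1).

Using pₖ = aₖpₖ₋₁ + pₖ₋₂, qₖ = aₖqₖ₋₁ + qₖ₋₂ (with p₋₁=1, p₋₂=0, q₋₁=0, q₋₂=1):
  k=0: a=8, p=8, q=1
  k=1: a=3, p=25, q=3
  k=2: a=3, p=83, q=10
  k=3: a=8, p=689, q=83

689/83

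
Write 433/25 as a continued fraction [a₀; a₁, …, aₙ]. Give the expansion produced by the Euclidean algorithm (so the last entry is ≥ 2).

433 = 17·25 + 8
25 = 3·8 + 1
8 = 8·1 + 0  (stop)
So 433/25 = [17; 3, 8].

[17; 3, 8]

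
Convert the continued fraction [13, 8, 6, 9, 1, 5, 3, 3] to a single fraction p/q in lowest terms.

405275/30884

Fold from the inside: start with 3/1.
  3 + 1/3 = 10/3
  5 + 3/10 = 53/10
  1 + 10/53 = 63/53
  9 + 53/63 = 620/63
  6 + 63/620 = 3783/620
  8 + 620/3783 = 30884/3783
  13 + 3783/30884 = 405275/30884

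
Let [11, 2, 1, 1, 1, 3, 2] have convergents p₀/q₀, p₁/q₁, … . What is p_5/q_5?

Using pₖ = aₖpₖ₋₁ + pₖ₋₂, qₖ = aₖqₖ₋₁ + qₖ₋₂ (with p₋₁=1, p₋₂=0, q₋₁=0, q₋₂=1):
  k=0: a=11, p=11, q=1
  k=1: a=2, p=23, q=2
  k=2: a=1, p=34, q=3
  k=3: a=1, p=57, q=5
  k=4: a=1, p=91, q=8
  k=5: a=3, p=330, q=29

330/29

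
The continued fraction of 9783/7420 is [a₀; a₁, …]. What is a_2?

9783 = 1·7420 + 2363   →  a_0 = 1
7420 = 3·2363 + 331   →  a_1 = 3
2363 = 7·331 + 46   →  a_2 = 7

7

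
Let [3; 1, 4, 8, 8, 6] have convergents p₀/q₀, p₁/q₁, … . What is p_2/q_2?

19/5

Using pₖ = aₖpₖ₋₁ + pₖ₋₂, qₖ = aₖqₖ₋₁ + qₖ₋₂ (with p₋₁=1, p₋₂=0, q₋₁=0, q₋₂=1):
  k=0: a=3, p=3, q=1
  k=1: a=1, p=4, q=1
  k=2: a=4, p=19, q=5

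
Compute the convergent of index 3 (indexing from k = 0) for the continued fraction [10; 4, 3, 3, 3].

440/43

Using pₖ = aₖpₖ₋₁ + pₖ₋₂, qₖ = aₖqₖ₋₁ + qₖ₋₂ (with p₋₁=1, p₋₂=0, q₋₁=0, q₋₂=1):
  k=0: a=10, p=10, q=1
  k=1: a=4, p=41, q=4
  k=2: a=3, p=133, q=13
  k=3: a=3, p=440, q=43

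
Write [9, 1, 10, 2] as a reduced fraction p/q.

Fold from the inside: start with 2/1.
  10 + 1/2 = 21/2
  1 + 2/21 = 23/21
  9 + 21/23 = 228/23

228/23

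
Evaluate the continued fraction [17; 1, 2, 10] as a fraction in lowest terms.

Fold from the inside: start with 10/1.
  2 + 1/10 = 21/10
  1 + 10/21 = 31/21
  17 + 21/31 = 548/31

548/31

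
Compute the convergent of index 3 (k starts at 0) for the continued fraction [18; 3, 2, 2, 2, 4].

311/17

Using pₖ = aₖpₖ₋₁ + pₖ₋₂, qₖ = aₖqₖ₋₁ + qₖ₋₂ (with p₋₁=1, p₋₂=0, q₋₁=0, q₋₂=1):
  k=0: a=18, p=18, q=1
  k=1: a=3, p=55, q=3
  k=2: a=2, p=128, q=7
  k=3: a=2, p=311, q=17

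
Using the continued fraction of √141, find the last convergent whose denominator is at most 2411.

√141 = [11; 1, 6, 1, 22, …] (period length 4).
Convergents:
  p_0/q_0 = 11/1
  p_1/q_1 = 12/1
  p_2/q_2 = 83/7
  p_3/q_3 = 95/8
  p_4/q_4 = 2173/183
  p_5/q_5 = 2268/191
  p_6/q_6 = 15781/1329
  p_7/q_7 = 18049/1520
  p_8/q_8 = 412859/34769
q_7 = 1520 ≤ 2411 < 34769 = q_8, so the answer is 18049/1520.

18049/1520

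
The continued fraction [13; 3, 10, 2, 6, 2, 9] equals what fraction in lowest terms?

Fold from the inside: start with 9/1.
  2 + 1/9 = 19/9
  6 + 9/19 = 123/19
  2 + 19/123 = 265/123
  10 + 123/265 = 2773/265
  3 + 265/2773 = 8584/2773
  13 + 2773/8584 = 114365/8584

114365/8584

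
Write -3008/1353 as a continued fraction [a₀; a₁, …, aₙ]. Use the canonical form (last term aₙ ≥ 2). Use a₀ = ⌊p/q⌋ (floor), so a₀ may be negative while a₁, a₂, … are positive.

-3008 = -3×1353 + 1051
1353 = 1×1051 + 302
1051 = 3×302 + 145
302 = 2×145 + 12
145 = 12×12 + 1
12 = 12×1 + 0  (stop)
So -3008/1353 = [-3; 1, 3, 2, 12, 12].

[-3; 1, 3, 2, 12, 12]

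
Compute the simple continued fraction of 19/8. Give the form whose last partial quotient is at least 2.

[2; 2, 1, 2]

19 = 2×8 + 3
8 = 2×3 + 2
3 = 1×2 + 1
2 = 2×1 + 0  (stop)
So 19/8 = [2; 2, 1, 2].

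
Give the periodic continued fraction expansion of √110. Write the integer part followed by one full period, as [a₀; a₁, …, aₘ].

[10; 2, 20]

a₀ = ⌊√110⌋ = 10.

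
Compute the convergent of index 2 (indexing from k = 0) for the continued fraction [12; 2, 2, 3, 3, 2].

Using pₖ = aₖpₖ₋₁ + pₖ₋₂, qₖ = aₖqₖ₋₁ + qₖ₋₂ (with p₋₁=1, p₋₂=0, q₋₁=0, q₋₂=1):
  k=0: a=12, p=12, q=1
  k=1: a=2, p=25, q=2
  k=2: a=2, p=62, q=5

62/5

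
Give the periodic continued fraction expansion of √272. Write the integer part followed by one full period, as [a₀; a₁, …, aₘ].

[16; 2, 32]

a₀ = ⌊√272⌋ = 16.
With m₀=0, d₀=1 and mₖ₊₁ = dₖaₖ − mₖ, dₖ₊₁ = (n − mₖ₊₁²)/dₖ, aₖ₊₁ = ⌊(a₀+mₖ₊₁)/dₖ₊₁⌋:
  k=1: m=16, d=16, a=2
  k=2: m=16, d=1, a=32
d=1 and a=2a₀=32 at k=2, so the next step gives (m, d) = (16, 16) again — its k=1 value — and the period has length 2.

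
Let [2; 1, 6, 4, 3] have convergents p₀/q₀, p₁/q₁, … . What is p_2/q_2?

20/7

Using pₖ = aₖpₖ₋₁ + pₖ₋₂, qₖ = aₖqₖ₋₁ + qₖ₋₂ (with p₋₁=1, p₋₂=0, q₋₁=0, q₋₂=1):
  k=0: a=2, p=2, q=1
  k=1: a=1, p=3, q=1
  k=2: a=6, p=20, q=7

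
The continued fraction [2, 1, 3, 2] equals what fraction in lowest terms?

25/9

Using pₖ = aₖpₖ₋₁ + pₖ₋₂ and qₖ = aₖqₖ₋₁ + qₖ₋₂:
  k=0: a=2, p=2, q=1
  k=1: a=1, p=3, q=1
  k=2: a=3, p=11, q=4
  k=3: a=2, p=25, q=9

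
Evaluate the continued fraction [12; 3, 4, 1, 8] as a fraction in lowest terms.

Using pₖ = aₖpₖ₋₁ + pₖ₋₂ and qₖ = aₖqₖ₋₁ + qₖ₋₂:
  k=0: a=12, p=12, q=1
  k=1: a=3, p=37, q=3
  k=2: a=4, p=160, q=13
  k=3: a=1, p=197, q=16
  k=4: a=8, p=1736, q=141

1736/141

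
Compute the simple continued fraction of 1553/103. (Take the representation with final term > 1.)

1553 = 15×103 + 8
103 = 12×8 + 7
8 = 1×7 + 1
7 = 7×1 + 0  (stop)
So 1553/103 = [15; 12, 1, 7].

[15; 12, 1, 7]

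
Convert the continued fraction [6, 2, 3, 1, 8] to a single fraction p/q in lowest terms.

Using pₖ = aₖpₖ₋₁ + pₖ₋₂ and qₖ = aₖqₖ₋₁ + qₖ₋₂:
  k=0: a=6, p=6, q=1
  k=1: a=2, p=13, q=2
  k=2: a=3, p=45, q=7
  k=3: a=1, p=58, q=9
  k=4: a=8, p=509, q=79

509/79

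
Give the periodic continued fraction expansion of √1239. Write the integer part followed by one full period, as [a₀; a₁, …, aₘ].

a₀ = ⌊√1239⌋ = 35.
With m₀=0, d₀=1 and mₖ₊₁ = dₖaₖ − mₖ, dₖ₊₁ = (n − mₖ₊₁²)/dₖ, aₖ₊₁ = ⌊(a₀+mₖ₊₁)/dₖ₊₁⌋:
  k=1: m=35, d=14, a=5
  k=2: m=35, d=1, a=70
d=1 and a=2a₀=70 at k=2, so the next step gives (m, d) = (35, 14) again — its k=1 value — and the period has length 2.

[35; 5, 70]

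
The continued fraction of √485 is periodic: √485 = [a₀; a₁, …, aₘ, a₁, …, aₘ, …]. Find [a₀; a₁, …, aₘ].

[22; 44]

a₀ = ⌊√485⌋ = 22.
With m₀=0, d₀=1 and mₖ₊₁ = dₖaₖ − mₖ, dₖ₊₁ = (n − mₖ₊₁²)/dₖ, aₖ₊₁ = ⌊(a₀+mₖ₊₁)/dₖ₊₁⌋:
  k=1: m=22, d=1, a=44
d=1 and a=2a₀=44 at k=1, so the next step gives (m, d) = (22, 1) again — its k=1 value — and the period has length 1.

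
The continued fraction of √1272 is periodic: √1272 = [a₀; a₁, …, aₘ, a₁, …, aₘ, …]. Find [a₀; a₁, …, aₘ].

a₀ = ⌊√1272⌋ = 35.
With m₀=0, d₀=1 and mₖ₊₁ = dₖaₖ − mₖ, dₖ₊₁ = (n − mₖ₊₁²)/dₖ, aₖ₊₁ = ⌊(a₀+mₖ₊₁)/dₖ₊₁⌋:
  k=1: m=35, d=47, a=1
  k=2: m=12, d=24, a=1
  k=3: m=12, d=47, a=1
  k=4: m=35, d=1, a=70
d=1 and a=2a₀=70 at k=4, so the next step gives (m, d) = (35, 47) again — its k=1 value — and the period has length 4.

[35; 1, 1, 1, 70]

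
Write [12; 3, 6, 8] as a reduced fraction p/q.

1909/155

Fold from the inside: start with 8/1.
  6 + 1/8 = 49/8
  3 + 8/49 = 155/49
  12 + 49/155 = 1909/155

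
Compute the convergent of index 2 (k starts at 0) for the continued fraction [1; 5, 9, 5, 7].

Using pₖ = aₖpₖ₋₁ + pₖ₋₂, qₖ = aₖqₖ₋₁ + qₖ₋₂ (with p₋₁=1, p₋₂=0, q₋₁=0, q₋₂=1):
  k=0: a=1, p=1, q=1
  k=1: a=5, p=6, q=5
  k=2: a=9, p=55, q=46

55/46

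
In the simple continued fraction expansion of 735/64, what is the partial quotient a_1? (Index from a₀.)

735 = 11·64 + 31   →  a_0 = 11
64 = 2·31 + 2   →  a_1 = 2

2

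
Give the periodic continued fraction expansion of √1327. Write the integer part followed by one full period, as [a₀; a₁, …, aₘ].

a₀ = ⌊√1327⌋ = 36.
With m₀=0, d₀=1 and mₖ₊₁ = dₖaₖ − mₖ, dₖ₊₁ = (n − mₖ₊₁²)/dₖ, aₖ₊₁ = ⌊(a₀+mₖ₊₁)/dₖ₊₁⌋:
  k=1: m=36, d=31, a=2
  k=2: m=26, d=21, a=2
  k=3: m=16, d=51, a=1
  k=4: m=35, d=2, a=35
  k=5: m=35, d=51, a=1
  k=6: m=16, d=21, a=2
  k=7: m=26, d=31, a=2
  k=8: m=36, d=1, a=72
d=1 and a=2a₀=72 at k=8, so the next step gives (m, d) = (36, 31) again — its k=1 value — and the period has length 8.

[36; 2, 2, 1, 35, 1, 2, 2, 72]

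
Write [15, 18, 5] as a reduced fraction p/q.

1370/91

Fold from the inside: start with 5/1.
  18 + 1/5 = 91/5
  15 + 5/91 = 1370/91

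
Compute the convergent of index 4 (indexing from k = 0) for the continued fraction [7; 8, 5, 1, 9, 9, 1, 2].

3433/482

Using pₖ = aₖpₖ₋₁ + pₖ₋₂, qₖ = aₖqₖ₋₁ + qₖ₋₂ (with p₋₁=1, p₋₂=0, q₋₁=0, q₋₂=1):
  k=0: a=7, p=7, q=1
  k=1: a=8, p=57, q=8
  k=2: a=5, p=292, q=41
  k=3: a=1, p=349, q=49
  k=4: a=9, p=3433, q=482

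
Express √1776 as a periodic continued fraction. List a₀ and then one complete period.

a₀ = ⌊√1776⌋ = 42.
With m₀=0, d₀=1 and mₖ₊₁ = dₖaₖ − mₖ, dₖ₊₁ = (n − mₖ₊₁²)/dₖ, aₖ₊₁ = ⌊(a₀+mₖ₊₁)/dₖ₊₁⌋:
  k=1: m=42, d=12, a=7
  k=2: m=42, d=1, a=84
d=1 and a=2a₀=84 at k=2, so the next step gives (m, d) = (42, 12) again — its k=1 value — and the period has length 2.

[42; 7, 84]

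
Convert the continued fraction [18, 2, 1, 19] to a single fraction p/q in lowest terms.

1082/59

Fold from the inside: start with 19/1.
  1 + 1/19 = 20/19
  2 + 19/20 = 59/20
  18 + 20/59 = 1082/59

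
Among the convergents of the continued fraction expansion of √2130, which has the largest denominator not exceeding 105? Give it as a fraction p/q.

3646/79

√2130 = [46; 6, 1, 1, 2, 1, 1, 6, 92, …] (period length 8).
Convergents:
  p_0/q_0 = 46/1
  p_1/q_1 = 277/6
  p_2/q_2 = 323/7
  p_3/q_3 = 600/13
  p_4/q_4 = 1523/33
  p_5/q_5 = 2123/46
  p_6/q_6 = 3646/79
  p_7/q_7 = 23999/520
q_6 = 79 ≤ 105 < 520 = q_7, so the answer is 3646/79.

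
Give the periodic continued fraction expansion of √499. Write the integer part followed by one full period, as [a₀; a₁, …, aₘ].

[22; 2, 1, 21, 1, 2, 44]

a₀ = ⌊√499⌋ = 22.
With m₀=0, d₀=1 and mₖ₊₁ = dₖaₖ − mₖ, dₖ₊₁ = (n − mₖ₊₁²)/dₖ, aₖ₊₁ = ⌊(a₀+mₖ₊₁)/dₖ₊₁⌋:
  k=1: m=22, d=15, a=2
  k=2: m=8, d=29, a=1
  k=3: m=21, d=2, a=21
  k=4: m=21, d=29, a=1
  k=5: m=8, d=15, a=2
  k=6: m=22, d=1, a=44
d=1 and a=2a₀=44 at k=6, so the next step gives (m, d) = (22, 15) again — its k=1 value — and the period has length 6.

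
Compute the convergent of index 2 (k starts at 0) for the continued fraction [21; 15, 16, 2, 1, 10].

Using pₖ = aₖpₖ₋₁ + pₖ₋₂, qₖ = aₖqₖ₋₁ + qₖ₋₂ (with p₋₁=1, p₋₂=0, q₋₁=0, q₋₂=1):
  k=0: a=21, p=21, q=1
  k=1: a=15, p=316, q=15
  k=2: a=16, p=5077, q=241

5077/241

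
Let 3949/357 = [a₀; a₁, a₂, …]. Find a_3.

2

3949 = 11·357 + 22   →  a_0 = 11
357 = 16·22 + 5   →  a_1 = 16
22 = 4·5 + 2   →  a_2 = 4
5 = 2·2 + 1   →  a_3 = 2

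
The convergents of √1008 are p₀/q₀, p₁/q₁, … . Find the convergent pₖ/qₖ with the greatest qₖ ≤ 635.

8096/255

√1008 = [31; 1, 2, 1, 62, …] (period length 4).
Convergents:
  p_0/q_0 = 31/1
  p_1/q_1 = 32/1
  p_2/q_2 = 95/3
  p_3/q_3 = 127/4
  p_4/q_4 = 7969/251
  p_5/q_5 = 8096/255
  p_6/q_6 = 24161/761
q_5 = 255 ≤ 635 < 761 = q_6, so the answer is 8096/255.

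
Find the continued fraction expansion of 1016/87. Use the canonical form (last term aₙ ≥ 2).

1016 = 11·87 + 59
87 = 1·59 + 28
59 = 2·28 + 3
28 = 9·3 + 1
3 = 3·1 + 0  (stop)
So 1016/87 = [11; 1, 2, 9, 3].

[11; 1, 2, 9, 3]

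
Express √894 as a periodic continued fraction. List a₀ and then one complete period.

[29; 1, 8, 1, 58]

a₀ = ⌊√894⌋ = 29.
With m₀=0, d₀=1 and mₖ₊₁ = dₖaₖ − mₖ, dₖ₊₁ = (n − mₖ₊₁²)/dₖ, aₖ₊₁ = ⌊(a₀+mₖ₊₁)/dₖ₊₁⌋:
  k=1: m=29, d=53, a=1
  k=2: m=24, d=6, a=8
  k=3: m=24, d=53, a=1
  k=4: m=29, d=1, a=58
d=1 and a=2a₀=58 at k=4, so the next step gives (m, d) = (29, 53) again — its k=1 value — and the period has length 4.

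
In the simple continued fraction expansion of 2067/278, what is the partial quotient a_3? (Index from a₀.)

2067 = 7·278 + 121   →  a_0 = 7
278 = 2·121 + 36   →  a_1 = 2
121 = 3·36 + 13   →  a_2 = 3
36 = 2·13 + 10   →  a_3 = 2

2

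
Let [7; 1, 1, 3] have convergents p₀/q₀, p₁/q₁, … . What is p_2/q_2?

Using pₖ = aₖpₖ₋₁ + pₖ₋₂, qₖ = aₖqₖ₋₁ + qₖ₋₂ (with p₋₁=1, p₋₂=0, q₋₁=0, q₋₂=1):
  k=0: a=7, p=7, q=1
  k=1: a=1, p=8, q=1
  k=2: a=1, p=15, q=2

15/2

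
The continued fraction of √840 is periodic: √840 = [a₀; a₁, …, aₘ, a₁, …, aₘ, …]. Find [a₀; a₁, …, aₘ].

a₀ = ⌊√840⌋ = 28.
With m₀=0, d₀=1 and mₖ₊₁ = dₖaₖ − mₖ, dₖ₊₁ = (n − mₖ₊₁²)/dₖ, aₖ₊₁ = ⌊(a₀+mₖ₊₁)/dₖ₊₁⌋:
  k=1: m=28, d=56, a=1
  k=2: m=28, d=1, a=56
d=1 and a=2a₀=56 at k=2, so the next step gives (m, d) = (28, 56) again — its k=1 value — and the period has length 2.

[28; 1, 56]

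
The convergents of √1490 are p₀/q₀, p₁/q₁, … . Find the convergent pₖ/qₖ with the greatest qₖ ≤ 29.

193/5

√1490 = [38; 1, 1, 1, 1, 76, …] (period length 5).
Convergents:
  p_0/q_0 = 38/1
  p_1/q_1 = 39/1
  p_2/q_2 = 77/2
  p_3/q_3 = 116/3
  p_4/q_4 = 193/5
  p_5/q_5 = 14784/383
q_4 = 5 ≤ 29 < 383 = q_5, so the answer is 193/5.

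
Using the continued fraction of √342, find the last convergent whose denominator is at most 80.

1350/73

√342 = [18; 2, 36, …] (period length 2).
Convergents:
  p_0/q_0 = 18/1
  p_1/q_1 = 37/2
  p_2/q_2 = 1350/73
  p_3/q_3 = 2737/148
q_2 = 73 ≤ 80 < 148 = q_3, so the answer is 1350/73.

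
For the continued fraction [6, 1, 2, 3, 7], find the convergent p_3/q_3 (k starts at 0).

Using pₖ = aₖpₖ₋₁ + pₖ₋₂, qₖ = aₖqₖ₋₁ + qₖ₋₂ (with p₋₁=1, p₋₂=0, q₋₁=0, q₋₂=1):
  k=0: a=6, p=6, q=1
  k=1: a=1, p=7, q=1
  k=2: a=2, p=20, q=3
  k=3: a=3, p=67, q=10

67/10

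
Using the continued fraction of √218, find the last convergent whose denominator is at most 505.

7220/489

√218 = [14; 1, 3, 3, 1, 28, …] (period length 5).
Convergents:
  p_0/q_0 = 14/1
  p_1/q_1 = 15/1
  p_2/q_2 = 59/4
  p_3/q_3 = 192/13
  p_4/q_4 = 251/17
  p_5/q_5 = 7220/489
  p_6/q_6 = 7471/506
q_5 = 489 ≤ 505 < 506 = q_6, so the answer is 7220/489.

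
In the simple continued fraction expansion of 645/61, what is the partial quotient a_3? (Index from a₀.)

645 = 10·61 + 35   →  a_0 = 10
61 = 1·35 + 26   →  a_1 = 1
35 = 1·26 + 9   →  a_2 = 1
26 = 2·9 + 8   →  a_3 = 2

2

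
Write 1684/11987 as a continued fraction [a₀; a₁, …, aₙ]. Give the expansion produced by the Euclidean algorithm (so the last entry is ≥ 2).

1684 = 0×11987 + 1684
11987 = 7×1684 + 199
1684 = 8×199 + 92
199 = 2×92 + 15
92 = 6×15 + 2
15 = 7×2 + 1
2 = 2×1 + 0  (stop)
So 1684/11987 = [0; 7, 8, 2, 6, 7, 2].

[0; 7, 8, 2, 6, 7, 2]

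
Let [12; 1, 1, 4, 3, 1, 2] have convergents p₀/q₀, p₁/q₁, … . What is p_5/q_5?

Using pₖ = aₖpₖ₋₁ + pₖ₋₂, qₖ = aₖqₖ₋₁ + qₖ₋₂ (with p₋₁=1, p₋₂=0, q₋₁=0, q₋₂=1):
  k=0: a=12, p=12, q=1
  k=1: a=1, p=13, q=1
  k=2: a=1, p=25, q=2
  k=3: a=4, p=113, q=9
  k=4: a=3, p=364, q=29
  k=5: a=1, p=477, q=38

477/38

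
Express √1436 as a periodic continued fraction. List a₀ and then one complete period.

a₀ = ⌊√1436⌋ = 37.

[37; 1, 8, 2, 18, 2, 8, 1, 74]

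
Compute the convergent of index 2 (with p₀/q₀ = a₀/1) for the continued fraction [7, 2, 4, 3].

Using pₖ = aₖpₖ₋₁ + pₖ₋₂, qₖ = aₖqₖ₋₁ + qₖ₋₂ (with p₋₁=1, p₋₂=0, q₋₁=0, q₋₂=1):
  k=0: a=7, p=7, q=1
  k=1: a=2, p=15, q=2
  k=2: a=4, p=67, q=9

67/9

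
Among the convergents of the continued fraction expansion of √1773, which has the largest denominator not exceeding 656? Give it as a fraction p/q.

11411/271

√1773 = [42; 9, 2, 1, 8, 1, 2, 9, 84, …] (period length 8).
Convergents:
  p_0/q_0 = 42/1
  p_1/q_1 = 379/9
  p_2/q_2 = 800/19
  p_3/q_3 = 1179/28
  p_4/q_4 = 10232/243
  p_5/q_5 = 11411/271
  p_6/q_6 = 33054/785
q_5 = 271 ≤ 656 < 785 = q_6, so the answer is 11411/271.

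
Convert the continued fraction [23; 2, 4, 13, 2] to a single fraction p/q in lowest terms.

5791/247

Fold from the inside: start with 2/1.
  13 + 1/2 = 27/2
  4 + 2/27 = 110/27
  2 + 27/110 = 247/110
  23 + 110/247 = 5791/247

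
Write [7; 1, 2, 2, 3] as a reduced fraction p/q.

185/24

Using pₖ = aₖpₖ₋₁ + pₖ₋₂ and qₖ = aₖqₖ₋₁ + qₖ₋₂:
  k=0: a=7, p=7, q=1
  k=1: a=1, p=8, q=1
  k=2: a=2, p=23, q=3
  k=3: a=2, p=54, q=7
  k=4: a=3, p=185, q=24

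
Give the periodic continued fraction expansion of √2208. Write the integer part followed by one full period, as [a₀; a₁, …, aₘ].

a₀ = ⌊√2208⌋ = 46.
With m₀=0, d₀=1 and mₖ₊₁ = dₖaₖ − mₖ, dₖ₊₁ = (n − mₖ₊₁²)/dₖ, aₖ₊₁ = ⌊(a₀+mₖ₊₁)/dₖ₊₁⌋:
  k=1: m=46, d=92, a=1
  k=2: m=46, d=1, a=92
d=1 and a=2a₀=92 at k=2, so the next step gives (m, d) = (46, 92) again — its k=1 value — and the period has length 2.

[46; 1, 92]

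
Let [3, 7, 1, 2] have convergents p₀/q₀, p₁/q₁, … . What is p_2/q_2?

Using pₖ = aₖpₖ₋₁ + pₖ₋₂, qₖ = aₖqₖ₋₁ + qₖ₋₂ (with p₋₁=1, p₋₂=0, q₋₁=0, q₋₂=1):
  k=0: a=3, p=3, q=1
  k=1: a=7, p=22, q=7
  k=2: a=1, p=25, q=8

25/8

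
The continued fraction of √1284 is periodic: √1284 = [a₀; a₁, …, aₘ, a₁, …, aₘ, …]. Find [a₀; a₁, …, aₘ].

[35; 1, 4, 1, 70]

a₀ = ⌊√1284⌋ = 35.
With m₀=0, d₀=1 and mₖ₊₁ = dₖaₖ − mₖ, dₖ₊₁ = (n − mₖ₊₁²)/dₖ, aₖ₊₁ = ⌊(a₀+mₖ₊₁)/dₖ₊₁⌋:
  k=1: m=35, d=59, a=1
  k=2: m=24, d=12, a=4
  k=3: m=24, d=59, a=1
  k=4: m=35, d=1, a=70
d=1 and a=2a₀=70 at k=4, so the next step gives (m, d) = (35, 59) again — its k=1 value — and the period has length 4.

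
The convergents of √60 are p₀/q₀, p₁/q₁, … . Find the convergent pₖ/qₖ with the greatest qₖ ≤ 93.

488/63

√60 = [7; 1, 2, 1, 14, …] (period length 4).
Convergents:
  p_0/q_0 = 7/1
  p_1/q_1 = 8/1
  p_2/q_2 = 23/3
  p_3/q_3 = 31/4
  p_4/q_4 = 457/59
  p_5/q_5 = 488/63
  p_6/q_6 = 1433/185
q_5 = 63 ≤ 93 < 185 = q_6, so the answer is 488/63.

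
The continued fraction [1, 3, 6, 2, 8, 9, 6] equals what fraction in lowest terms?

25459/19331

Using pₖ = aₖpₖ₋₁ + pₖ₋₂ and qₖ = aₖqₖ₋₁ + qₖ₋₂:
  k=0: a=1, p=1, q=1
  k=1: a=3, p=4, q=3
  k=2: a=6, p=25, q=19
  k=3: a=2, p=54, q=41
  k=4: a=8, p=457, q=347
  k=5: a=9, p=4167, q=3164
  k=6: a=6, p=25459, q=19331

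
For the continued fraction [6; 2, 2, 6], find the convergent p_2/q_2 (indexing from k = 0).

Using pₖ = aₖpₖ₋₁ + pₖ₋₂, qₖ = aₖqₖ₋₁ + qₖ₋₂ (with p₋₁=1, p₋₂=0, q₋₁=0, q₋₂=1):
  k=0: a=6, p=6, q=1
  k=1: a=2, p=13, q=2
  k=2: a=2, p=32, q=5

32/5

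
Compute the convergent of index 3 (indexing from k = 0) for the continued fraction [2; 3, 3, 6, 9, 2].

145/63

Using pₖ = aₖpₖ₋₁ + pₖ₋₂, qₖ = aₖqₖ₋₁ + qₖ₋₂ (with p₋₁=1, p₋₂=0, q₋₁=0, q₋₂=1):
  k=0: a=2, p=2, q=1
  k=1: a=3, p=7, q=3
  k=2: a=3, p=23, q=10
  k=3: a=6, p=145, q=63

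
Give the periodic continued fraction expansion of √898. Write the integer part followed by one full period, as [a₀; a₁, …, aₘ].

a₀ = ⌊√898⌋ = 29.
With m₀=0, d₀=1 and mₖ₊₁ = dₖaₖ − mₖ, dₖ₊₁ = (n − mₖ₊₁²)/dₖ, aₖ₊₁ = ⌊(a₀+mₖ₊₁)/dₖ₊₁⌋:
  k=1: m=29, d=57, a=1
  k=2: m=28, d=2, a=28
  k=3: m=28, d=57, a=1
  k=4: m=29, d=1, a=58
d=1 and a=2a₀=58 at k=4, so the next step gives (m, d) = (29, 57) again — its k=1 value — and the period has length 4.

[29; 1, 28, 1, 58]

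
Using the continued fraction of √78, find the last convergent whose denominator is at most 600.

4672/529

√78 = [8; 1, 4, 1, 16, …] (period length 4).
Convergents:
  p_0/q_0 = 8/1
  p_1/q_1 = 9/1
  p_2/q_2 = 44/5
  p_3/q_3 = 53/6
  p_4/q_4 = 892/101
  p_5/q_5 = 945/107
  p_6/q_6 = 4672/529
  p_7/q_7 = 5617/636
q_6 = 529 ≤ 600 < 636 = q_7, so the answer is 4672/529.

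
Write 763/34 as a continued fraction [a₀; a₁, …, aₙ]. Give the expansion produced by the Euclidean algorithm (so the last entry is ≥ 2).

[22; 2, 3, 1, 3]

763 = 22*34 + 15
34 = 2*15 + 4
15 = 3*4 + 3
4 = 1*3 + 1
3 = 3*1 + 0  (stop)
So 763/34 = [22; 2, 3, 1, 3].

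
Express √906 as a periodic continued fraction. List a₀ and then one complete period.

[30; 10, 60]

a₀ = ⌊√906⌋ = 30.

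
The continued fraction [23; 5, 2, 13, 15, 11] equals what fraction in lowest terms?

572351/24689

Fold from the inside: start with 11/1.
  15 + 1/11 = 166/11
  13 + 11/166 = 2169/166
  2 + 166/2169 = 4504/2169
  5 + 2169/4504 = 24689/4504
  23 + 4504/24689 = 572351/24689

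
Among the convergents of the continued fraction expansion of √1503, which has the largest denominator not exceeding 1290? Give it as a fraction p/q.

43382/1119

√1503 = [38; 1, 3, 3, 8, 3, 3, 1, 76, …] (period length 8).
Convergents:
  p_0/q_0 = 38/1
  p_1/q_1 = 39/1
  p_2/q_2 = 155/4
  p_3/q_3 = 504/13
  p_4/q_4 = 4187/108
  p_5/q_5 = 13065/337
  p_6/q_6 = 43382/1119
  p_7/q_7 = 56447/1456
q_6 = 1119 ≤ 1290 < 1456 = q_7, so the answer is 43382/1119.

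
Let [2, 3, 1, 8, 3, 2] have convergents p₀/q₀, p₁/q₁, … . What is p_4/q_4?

Using pₖ = aₖpₖ₋₁ + pₖ₋₂, qₖ = aₖqₖ₋₁ + qₖ₋₂ (with p₋₁=1, p₋₂=0, q₋₁=0, q₋₂=1):
  k=0: a=2, p=2, q=1
  k=1: a=3, p=7, q=3
  k=2: a=1, p=9, q=4
  k=3: a=8, p=79, q=35
  k=4: a=3, p=246, q=109

246/109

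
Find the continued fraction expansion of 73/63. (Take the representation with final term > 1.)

73 = 1·63 + 10
63 = 6·10 + 3
10 = 3·3 + 1
3 = 3·1 + 0  (stop)
So 73/63 = [1; 6, 3, 3].

[1; 6, 3, 3]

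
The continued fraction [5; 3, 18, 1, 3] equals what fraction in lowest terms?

Fold from the inside: start with 3/1.
  1 + 1/3 = 4/3
  18 + 3/4 = 75/4
  3 + 4/75 = 229/75
  5 + 75/229 = 1220/229

1220/229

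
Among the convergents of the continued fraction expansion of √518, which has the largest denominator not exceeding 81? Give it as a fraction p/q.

1798/79

√518 = [22; 1, 3, 6, 3, 1, 44, …] (period length 6).
Convergents:
  p_0/q_0 = 22/1
  p_1/q_1 = 23/1
  p_2/q_2 = 91/4
  p_3/q_3 = 569/25
  p_4/q_4 = 1798/79
  p_5/q_5 = 2367/104
q_4 = 79 ≤ 81 < 104 = q_5, so the answer is 1798/79.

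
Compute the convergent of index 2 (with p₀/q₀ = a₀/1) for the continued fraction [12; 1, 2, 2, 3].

38/3

Using pₖ = aₖpₖ₋₁ + pₖ₋₂, qₖ = aₖqₖ₋₁ + qₖ₋₂ (with p₋₁=1, p₋₂=0, q₋₁=0, q₋₂=1):
  k=0: a=12, p=12, q=1
  k=1: a=1, p=13, q=1
  k=2: a=2, p=38, q=3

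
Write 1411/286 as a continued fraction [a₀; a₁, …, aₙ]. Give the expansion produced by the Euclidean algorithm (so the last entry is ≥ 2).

[4; 1, 14, 19]

1411 = 4×286 + 267
286 = 1×267 + 19
267 = 14×19 + 1
19 = 19×1 + 0  (stop)
So 1411/286 = [4; 1, 14, 19].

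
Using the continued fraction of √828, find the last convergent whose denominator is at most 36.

892/31

√828 = [28; 1, 3, 2, 3, 1, 56, …] (period length 6).
Convergents:
  p_0/q_0 = 28/1
  p_1/q_1 = 29/1
  p_2/q_2 = 115/4
  p_3/q_3 = 259/9
  p_4/q_4 = 892/31
  p_5/q_5 = 1151/40
q_4 = 31 ≤ 36 < 40 = q_5, so the answer is 892/31.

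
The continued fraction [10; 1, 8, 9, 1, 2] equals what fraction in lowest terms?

Fold from the inside: start with 2/1.
  1 + 1/2 = 3/2
  9 + 2/3 = 29/3
  8 + 3/29 = 235/29
  1 + 29/235 = 264/235
  10 + 235/264 = 2875/264

2875/264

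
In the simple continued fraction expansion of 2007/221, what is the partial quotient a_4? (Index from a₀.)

2007 = 9·221 + 18   →  a_0 = 9
221 = 12·18 + 5   →  a_1 = 12
18 = 3·5 + 3   →  a_2 = 3
5 = 1·3 + 2   →  a_3 = 1
3 = 1·2 + 1   →  a_4 = 1

1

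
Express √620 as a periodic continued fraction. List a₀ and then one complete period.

a₀ = ⌊√620⌋ = 24.
With m₀=0, d₀=1 and mₖ₊₁ = dₖaₖ − mₖ, dₖ₊₁ = (n − mₖ₊₁²)/dₖ, aₖ₊₁ = ⌊(a₀+mₖ₊₁)/dₖ₊₁⌋:
  k=1: m=24, d=44, a=1
  k=2: m=20, d=5, a=8
  k=3: m=20, d=44, a=1
  k=4: m=24, d=1, a=48
d=1 and a=2a₀=48 at k=4, so the next step gives (m, d) = (24, 44) again — its k=1 value — and the period has length 4.

[24; 1, 8, 1, 48]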